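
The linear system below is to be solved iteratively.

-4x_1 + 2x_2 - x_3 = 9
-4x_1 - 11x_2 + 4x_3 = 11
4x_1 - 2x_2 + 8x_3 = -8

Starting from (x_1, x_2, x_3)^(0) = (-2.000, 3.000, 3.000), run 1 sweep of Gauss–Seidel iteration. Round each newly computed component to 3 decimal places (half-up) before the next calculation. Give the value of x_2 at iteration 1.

0.636

Iteration 1:
  x_1 = (9 - (2)·3.000 - (-1)·3.000) / (-4) = -1.500
  x_2 = (11 - (-4)·-1.500 - (4)·3.000) / (-11) = 0.636
  x_3 = (-8 - (4)·-1.500 - (-2)·0.636) / (8) = -0.091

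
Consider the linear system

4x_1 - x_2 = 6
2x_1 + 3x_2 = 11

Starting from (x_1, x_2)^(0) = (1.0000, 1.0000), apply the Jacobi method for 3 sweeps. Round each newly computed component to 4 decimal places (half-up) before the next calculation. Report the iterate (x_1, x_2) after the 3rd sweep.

(2.1250, 2.1667)

Iteration 1:
  x_1 = (6 - (-1)·1.0000) / (4) = 1.7500
  x_2 = (11 - (2)·1.0000) / (3) = 3.0000
Iteration 2:
  x_1 = (6 - (-1)·3.0000) / (4) = 2.2500
  x_2 = (11 - (2)·1.7500) / (3) = 2.5000
Iteration 3:
  x_1 = (6 - (-1)·2.5000) / (4) = 2.1250
  x_2 = (11 - (2)·2.2500) / (3) = 2.1667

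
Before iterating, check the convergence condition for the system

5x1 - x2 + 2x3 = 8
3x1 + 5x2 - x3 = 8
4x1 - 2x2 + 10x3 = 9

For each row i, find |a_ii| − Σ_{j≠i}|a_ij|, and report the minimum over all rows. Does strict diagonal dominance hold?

1

row 1: |5| − (1+2) = 2
row 2: |5| − (3+1) = 1
row 3: |10| − (4+2) = 4
minimum over rows = 1 → strictly diagonally dominant (convergence guaranteed)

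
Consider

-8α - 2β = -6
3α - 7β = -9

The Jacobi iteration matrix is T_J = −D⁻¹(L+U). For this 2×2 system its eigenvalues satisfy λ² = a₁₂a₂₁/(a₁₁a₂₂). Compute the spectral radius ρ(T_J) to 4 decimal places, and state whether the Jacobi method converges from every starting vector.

a₁₂a₂₁/(a₁₁a₂₂) = (-2)·(3) / ((-8)·(-7)) = -0.107143
ρ = √|-0.107143| = √0.107143 = 0.3273
ρ < 1, so Jacobi converges

0.3273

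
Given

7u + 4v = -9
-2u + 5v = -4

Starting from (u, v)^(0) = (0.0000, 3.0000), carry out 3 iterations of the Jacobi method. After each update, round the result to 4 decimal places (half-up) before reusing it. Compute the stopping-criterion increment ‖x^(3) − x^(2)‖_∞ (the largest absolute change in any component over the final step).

Iteration 1:
  u = (-9 - (4)·3.0000) / (7) = -3.0000
  v = (-4 - (-2)·0.0000) / (5) = -0.8000
Iteration 2:
  u = (-9 - (4)·-0.8000) / (7) = -0.8286
  v = (-4 - (-2)·-3.0000) / (5) = -2.0000
Iteration 3:
  u = (-9 - (4)·-2.0000) / (7) = -0.1429
  v = (-4 - (-2)·-0.8286) / (5) = -1.1314
Change: (0.6857, 0.8686) → max |·| = 0.8686

0.8686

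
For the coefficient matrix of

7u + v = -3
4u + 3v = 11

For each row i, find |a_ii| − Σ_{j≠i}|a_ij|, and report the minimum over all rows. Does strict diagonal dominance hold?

-1

row 1: |7| − (1) = 6
row 2: |3| − (4) = -1
minimum over rows = -1 → not strictly diagonally dominant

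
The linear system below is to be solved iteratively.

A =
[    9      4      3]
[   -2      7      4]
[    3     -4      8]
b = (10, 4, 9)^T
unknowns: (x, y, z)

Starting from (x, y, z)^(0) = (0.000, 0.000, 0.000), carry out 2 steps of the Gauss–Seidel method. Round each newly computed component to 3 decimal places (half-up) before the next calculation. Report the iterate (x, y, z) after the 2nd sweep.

Iteration 1:
  x = (10 - (4)·0.000 - (3)·0.000) / (9) = 1.111
  y = (4 - (-2)·1.111 - (4)·0.000) / (7) = 0.889
  z = (9 - (3)·1.111 - (-4)·0.889) / (8) = 1.153
Iteration 2:
  x = (10 - (4)·0.889 - (3)·1.153) / (9) = 0.332
  y = (4 - (-2)·0.332 - (4)·1.153) / (7) = 0.007
  z = (9 - (3)·0.332 - (-4)·0.007) / (8) = 1.004

(0.332, 0.007, 1.004)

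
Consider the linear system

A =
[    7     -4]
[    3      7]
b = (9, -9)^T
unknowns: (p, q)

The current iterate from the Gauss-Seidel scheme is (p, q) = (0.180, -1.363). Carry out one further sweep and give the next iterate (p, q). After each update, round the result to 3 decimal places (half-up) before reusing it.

(0.507, -1.503)

One sweep:
  p = (9 - (-4)·-1.363) / (7) = 0.507
  q = (-9 - (3)·0.507) / (7) = -1.503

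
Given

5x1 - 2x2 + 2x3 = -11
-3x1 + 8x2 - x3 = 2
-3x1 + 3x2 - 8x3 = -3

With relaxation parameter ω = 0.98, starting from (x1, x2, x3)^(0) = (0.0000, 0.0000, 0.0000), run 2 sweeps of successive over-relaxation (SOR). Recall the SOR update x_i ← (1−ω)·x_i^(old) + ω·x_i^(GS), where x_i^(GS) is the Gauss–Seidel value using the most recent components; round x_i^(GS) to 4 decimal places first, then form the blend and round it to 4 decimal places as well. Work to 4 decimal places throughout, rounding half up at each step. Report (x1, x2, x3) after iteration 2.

Iteration 1:
  x1: GS value = (-11 - (-2)·0.0000 - (2)·0.0000) / (5) = -2.2000;  x1 ← (1−ω)·0.0000 + ω·-2.2000 = -2.1560
  x2: GS value = (2 - (-3)·-2.1560 - (-1)·0.0000) / (8) = -0.5585;  x2 ← (1−ω)·0.0000 + ω·-0.5585 = -0.5473
  x3: GS value = (-3 - (-3)·-2.1560 - (3)·-0.5473) / (-8) = 0.9783;  x3 ← (1−ω)·0.0000 + ω·0.9783 = 0.9587
Iteration 2:
  x1: GS value = (-11 - (-2)·-0.5473 - (2)·0.9587) / (5) = -2.8024;  x1 ← (1−ω)·-2.1560 + ω·-2.8024 = -2.7895
  x2: GS value = (2 - (-3)·-2.7895 - (-1)·0.9587) / (8) = -0.6762;  x2 ← (1−ω)·-0.5473 + ω·-0.6762 = -0.6736
  x3: GS value = (-3 - (-3)·-2.7895 - (3)·-0.6736) / (-8) = 1.1685;  x3 ← (1−ω)·0.9587 + ω·1.1685 = 1.1643

(-2.7895, -0.6736, 1.1643)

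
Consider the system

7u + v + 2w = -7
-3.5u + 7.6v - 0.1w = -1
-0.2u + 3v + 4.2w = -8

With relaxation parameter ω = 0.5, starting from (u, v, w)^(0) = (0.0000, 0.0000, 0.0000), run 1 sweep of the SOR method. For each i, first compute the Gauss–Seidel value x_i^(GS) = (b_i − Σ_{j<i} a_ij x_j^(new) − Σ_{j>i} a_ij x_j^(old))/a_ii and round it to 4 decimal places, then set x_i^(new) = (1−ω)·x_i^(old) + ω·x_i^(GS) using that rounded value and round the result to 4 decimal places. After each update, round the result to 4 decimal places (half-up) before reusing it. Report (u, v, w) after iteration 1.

(-0.5000, -0.1809, -0.8997)

Iteration 1:
  u: GS value = (-7 - (1)·0.0000 - (2)·0.0000) / (7) = -1.0000;  u ← (1−ω)·0.0000 + ω·-1.0000 = -0.5000
  v: GS value = (-1 - (-3.5)·-0.5000 - (-0.1)·0.0000) / (7.6) = -0.3618;  v ← (1−ω)·0.0000 + ω·-0.3618 = -0.1809
  w: GS value = (-8 - (-0.2)·-0.5000 - (3)·-0.1809) / (4.2) = -1.7994;  w ← (1−ω)·0.0000 + ω·-1.7994 = -0.8997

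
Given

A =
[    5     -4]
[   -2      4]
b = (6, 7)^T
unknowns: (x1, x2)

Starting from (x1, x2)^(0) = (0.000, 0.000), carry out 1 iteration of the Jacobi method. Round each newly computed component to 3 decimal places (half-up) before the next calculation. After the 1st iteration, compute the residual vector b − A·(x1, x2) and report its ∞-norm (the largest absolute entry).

7.000

Iteration 1:
  x1 = (6 - (-4)·0.000) / (5) = 1.200
  x2 = (7 - (-2)·0.000) / (4) = 1.750
Residual b − A·x = (7.000, 2.400); ∞-norm = 7.000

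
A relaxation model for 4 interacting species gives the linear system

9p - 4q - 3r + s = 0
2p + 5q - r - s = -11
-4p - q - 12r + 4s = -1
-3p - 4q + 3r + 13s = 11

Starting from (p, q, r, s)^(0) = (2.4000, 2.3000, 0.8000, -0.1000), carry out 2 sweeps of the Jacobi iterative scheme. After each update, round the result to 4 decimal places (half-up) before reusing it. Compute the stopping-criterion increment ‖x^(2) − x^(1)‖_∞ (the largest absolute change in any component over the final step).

3.1698

Iteration 1:
  p = (0 - (-4)·2.3000 - (-3)·0.8000 - (1)·-0.1000) / (9) = 1.3000
  q = (-11 - (2)·2.4000 - (-1)·0.8000 - (-1)·-0.1000) / (5) = -3.0200
  r = (-1 - (-4)·2.4000 - (-1)·2.3000 - (4)·-0.1000) / (-12) = -0.9417
  s = (11 - (-3)·2.4000 - (-4)·2.3000 - (3)·0.8000) / (13) = 1.9231
Iteration 2:
  p = (0 - (-4)·-3.0200 - (-3)·-0.9417 - (1)·1.9231) / (9) = -1.8698
  q = (-11 - (2)·1.3000 - (-1)·-0.9417 - (-1)·1.9231) / (5) = -2.5237
  r = (-1 - (-4)·1.3000 - (-1)·-3.0200 - (4)·1.9231) / (-12) = 0.5427
  s = (11 - (-3)·1.3000 - (-4)·-3.0200 - (3)·-0.9417) / (13) = 0.4342
Change: (-3.1698, 0.4963, 1.4844, -1.4889) → max |·| = 3.1698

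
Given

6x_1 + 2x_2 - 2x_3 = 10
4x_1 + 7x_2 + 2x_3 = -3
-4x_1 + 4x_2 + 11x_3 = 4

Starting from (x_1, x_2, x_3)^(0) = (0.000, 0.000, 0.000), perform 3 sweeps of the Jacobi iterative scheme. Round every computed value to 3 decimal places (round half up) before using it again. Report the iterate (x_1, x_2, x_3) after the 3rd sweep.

Iteration 1:
  x_1 = (10 - (2)·0.000 - (-2)·0.000) / (6) = 1.667
  x_2 = (-3 - (4)·0.000 - (2)·0.000) / (7) = -0.429
  x_3 = (4 - (-4)·0.000 - (4)·0.000) / (11) = 0.364
Iteration 2:
  x_1 = (10 - (2)·-0.429 - (-2)·0.364) / (6) = 1.931
  x_2 = (-3 - (4)·1.667 - (2)·0.364) / (7) = -1.485
  x_3 = (4 - (-4)·1.667 - (4)·-0.429) / (11) = 1.126
Iteration 3:
  x_1 = (10 - (2)·-1.485 - (-2)·1.126) / (6) = 2.537
  x_2 = (-3 - (4)·1.931 - (2)·1.126) / (7) = -1.854
  x_3 = (4 - (-4)·1.931 - (4)·-1.485) / (11) = 1.606

(2.537, -1.854, 1.606)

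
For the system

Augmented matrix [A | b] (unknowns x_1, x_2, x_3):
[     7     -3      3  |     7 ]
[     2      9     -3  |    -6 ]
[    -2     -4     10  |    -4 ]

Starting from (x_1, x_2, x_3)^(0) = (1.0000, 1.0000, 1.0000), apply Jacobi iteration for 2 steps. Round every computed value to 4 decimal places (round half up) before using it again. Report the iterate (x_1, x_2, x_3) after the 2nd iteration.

Iteration 1:
  x_1 = (7 - (-3)·1.0000 - (3)·1.0000) / (7) = 1.0000
  x_2 = (-6 - (2)·1.0000 - (-3)·1.0000) / (9) = -0.5556
  x_3 = (-4 - (-2)·1.0000 - (-4)·1.0000) / (10) = 0.2000
Iteration 2:
  x_1 = (7 - (-3)·-0.5556 - (3)·0.2000) / (7) = 0.6762
  x_2 = (-6 - (2)·1.0000 - (-3)·0.2000) / (9) = -0.8222
  x_3 = (-4 - (-2)·1.0000 - (-4)·-0.5556) / (10) = -0.4222

(0.6762, -0.8222, -0.4222)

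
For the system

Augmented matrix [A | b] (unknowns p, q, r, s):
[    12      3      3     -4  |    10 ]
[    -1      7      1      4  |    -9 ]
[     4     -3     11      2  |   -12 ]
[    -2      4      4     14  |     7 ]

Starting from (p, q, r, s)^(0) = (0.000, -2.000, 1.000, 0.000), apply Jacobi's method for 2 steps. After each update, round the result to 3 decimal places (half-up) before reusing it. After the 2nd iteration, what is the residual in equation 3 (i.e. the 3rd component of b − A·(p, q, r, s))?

-4.359

Iteration 1:
  p = (10 - (3)·-2.000 - (3)·1.000 - (-4)·0.000) / (12) = 1.083
  q = (-9 - (-1)·0.000 - (1)·1.000 - (4)·0.000) / (7) = -1.429
  r = (-12 - (4)·0.000 - (-3)·-2.000 - (2)·0.000) / (11) = -1.636
  s = (7 - (-2)·0.000 - (4)·-2.000 - (4)·1.000) / (14) = 0.786
Iteration 2:
  p = (10 - (3)·-1.429 - (3)·-1.636 - (-4)·0.786) / (12) = 1.862
  q = (-9 - (-1)·1.083 - (1)·-1.636 - (4)·0.786) / (7) = -1.346
  r = (-12 - (4)·1.083 - (-3)·-1.429 - (2)·0.786) / (11) = -2.017
  s = (7 - (-2)·1.083 - (4)·-1.429 - (4)·-1.636) / (14) = 1.530
Residual b − A·x = (3.865, -1.819, -4.359, 2.756)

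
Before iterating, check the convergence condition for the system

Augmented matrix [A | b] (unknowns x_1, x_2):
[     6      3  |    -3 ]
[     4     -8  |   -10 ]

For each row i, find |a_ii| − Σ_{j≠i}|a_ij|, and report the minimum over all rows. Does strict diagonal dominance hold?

row 1: |6| − (3) = 3
row 2: |-8| − (4) = 4
minimum over rows = 3 → strictly diagonally dominant (convergence guaranteed)

3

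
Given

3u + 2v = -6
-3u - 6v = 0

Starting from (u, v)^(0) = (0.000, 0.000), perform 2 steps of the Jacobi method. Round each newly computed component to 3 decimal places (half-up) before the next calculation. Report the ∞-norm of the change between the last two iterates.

Iteration 1:
  u = (-6 - (2)·0.000) / (3) = -2.000
  v = (0 - (-3)·0.000) / (-6) = 0.000
Iteration 2:
  u = (-6 - (2)·0.000) / (3) = -2.000
  v = (0 - (-3)·-2.000) / (-6) = 1.000
Change: (0.000, 1.000) → max |·| = 1.000

1.000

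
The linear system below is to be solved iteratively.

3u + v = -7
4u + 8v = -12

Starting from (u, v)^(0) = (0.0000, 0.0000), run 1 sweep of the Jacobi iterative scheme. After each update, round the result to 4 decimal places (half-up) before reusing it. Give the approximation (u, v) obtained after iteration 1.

Iteration 1:
  u = (-7 - (1)·0.0000) / (3) = -2.3333
  v = (-12 - (4)·0.0000) / (8) = -1.5000

(-2.3333, -1.5000)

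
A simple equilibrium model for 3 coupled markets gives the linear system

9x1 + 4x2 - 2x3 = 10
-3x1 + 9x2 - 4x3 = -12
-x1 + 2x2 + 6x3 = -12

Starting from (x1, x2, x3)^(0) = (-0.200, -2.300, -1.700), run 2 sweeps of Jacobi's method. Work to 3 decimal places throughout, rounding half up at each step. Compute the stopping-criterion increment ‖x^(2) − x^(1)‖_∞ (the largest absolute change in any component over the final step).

Iteration 1:
  x1 = (10 - (4)·-2.300 - (-2)·-1.700) / (9) = 1.756
  x2 = (-12 - (-3)·-0.200 - (-4)·-1.700) / (9) = -2.156
  x3 = (-12 - (-1)·-0.200 - (2)·-2.300) / (6) = -1.267
Iteration 2:
  x1 = (10 - (4)·-2.156 - (-2)·-1.267) / (9) = 1.788
  x2 = (-12 - (-3)·1.756 - (-4)·-1.267) / (9) = -1.311
  x3 = (-12 - (-1)·1.756 - (2)·-2.156) / (6) = -0.989
Change: (0.032, 0.845, 0.278) → max |·| = 0.845

0.845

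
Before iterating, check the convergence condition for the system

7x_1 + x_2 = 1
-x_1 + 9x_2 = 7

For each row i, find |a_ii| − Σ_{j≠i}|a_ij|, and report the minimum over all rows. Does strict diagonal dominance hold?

row 1: |7| − (1) = 6
row 2: |9| − (1) = 8
minimum over rows = 6 → strictly diagonally dominant (convergence guaranteed)

6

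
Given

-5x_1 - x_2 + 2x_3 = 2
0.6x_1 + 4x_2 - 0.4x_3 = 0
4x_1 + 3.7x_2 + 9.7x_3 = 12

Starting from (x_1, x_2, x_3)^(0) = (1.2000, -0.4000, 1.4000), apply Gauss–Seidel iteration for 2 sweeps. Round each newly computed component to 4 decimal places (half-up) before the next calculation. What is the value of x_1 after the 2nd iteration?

0.0186

Iteration 1:
  x_1 = (2 - (-1)·-0.4000 - (2)·1.4000) / (-5) = 0.2400
  x_2 = (0 - (0.6)·0.2400 - (-0.4)·1.4000) / (4) = 0.1040
  x_3 = (12 - (4)·0.2400 - (3.7)·0.1040) / (9.7) = 1.0985
Iteration 2:
  x_1 = (2 - (-1)·0.1040 - (2)·1.0985) / (-5) = 0.0186
  x_2 = (0 - (0.6)·0.0186 - (-0.4)·1.0985) / (4) = 0.1071
  x_3 = (12 - (4)·0.0186 - (3.7)·0.1071) / (9.7) = 1.1886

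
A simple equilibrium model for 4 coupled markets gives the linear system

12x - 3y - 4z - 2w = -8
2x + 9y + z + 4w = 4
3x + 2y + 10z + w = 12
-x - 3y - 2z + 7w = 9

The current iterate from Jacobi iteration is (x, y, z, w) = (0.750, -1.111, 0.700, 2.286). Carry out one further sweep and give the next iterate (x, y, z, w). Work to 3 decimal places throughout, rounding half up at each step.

(-0.330, -0.816, 0.969, 1.117)

One sweep:
  x = (-8 - (-3)·-1.111 - (-4)·0.700 - (-2)·2.286) / (12) = -0.330
  y = (4 - (2)·0.750 - (1)·0.700 - (4)·2.286) / (9) = -0.816
  z = (12 - (3)·0.750 - (2)·-1.111 - (1)·2.286) / (10) = 0.969
  w = (9 - (-1)·0.750 - (-3)·-1.111 - (-2)·0.700) / (7) = 1.117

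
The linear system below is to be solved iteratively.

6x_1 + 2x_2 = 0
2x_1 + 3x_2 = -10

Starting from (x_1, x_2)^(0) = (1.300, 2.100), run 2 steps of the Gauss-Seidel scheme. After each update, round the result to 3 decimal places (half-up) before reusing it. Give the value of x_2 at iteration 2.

-3.971

Iteration 1:
  x_1 = (0 - (2)·2.100) / (6) = -0.700
  x_2 = (-10 - (2)·-0.700) / (3) = -2.867
Iteration 2:
  x_1 = (0 - (2)·-2.867) / (6) = 0.956
  x_2 = (-10 - (2)·0.956) / (3) = -3.971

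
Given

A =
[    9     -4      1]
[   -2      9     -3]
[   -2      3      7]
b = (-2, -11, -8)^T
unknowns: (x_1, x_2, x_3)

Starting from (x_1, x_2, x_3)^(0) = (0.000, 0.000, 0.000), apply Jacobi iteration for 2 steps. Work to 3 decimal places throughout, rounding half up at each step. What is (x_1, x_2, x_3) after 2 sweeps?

Iteration 1:
  x_1 = (-2 - (-4)·0.000 - (1)·0.000) / (9) = -0.222
  x_2 = (-11 - (-2)·0.000 - (-3)·0.000) / (9) = -1.222
  x_3 = (-8 - (-2)·0.000 - (3)·0.000) / (7) = -1.143
Iteration 2:
  x_1 = (-2 - (-4)·-1.222 - (1)·-1.143) / (9) = -0.638
  x_2 = (-11 - (-2)·-0.222 - (-3)·-1.143) / (9) = -1.653
  x_3 = (-8 - (-2)·-0.222 - (3)·-1.222) / (7) = -0.683

(-0.638, -1.653, -0.683)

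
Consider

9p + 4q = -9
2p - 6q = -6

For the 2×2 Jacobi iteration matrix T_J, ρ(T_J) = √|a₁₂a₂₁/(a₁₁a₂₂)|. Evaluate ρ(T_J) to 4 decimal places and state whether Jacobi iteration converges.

a₁₂a₂₁/(a₁₁a₂₂) = (4)·(2) / ((9)·(-6)) = -0.148148
ρ = √|-0.148148| = √0.148148 = 0.3849
ρ < 1, so Jacobi converges

0.3849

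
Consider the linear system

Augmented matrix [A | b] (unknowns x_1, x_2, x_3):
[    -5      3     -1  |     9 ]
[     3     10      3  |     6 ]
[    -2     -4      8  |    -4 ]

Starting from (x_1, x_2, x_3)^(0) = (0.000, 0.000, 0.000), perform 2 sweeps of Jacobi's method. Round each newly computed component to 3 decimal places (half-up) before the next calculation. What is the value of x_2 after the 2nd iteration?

1.290

Iteration 1:
  x_1 = (9 - (3)·0.000 - (-1)·0.000) / (-5) = -1.800
  x_2 = (6 - (3)·0.000 - (3)·0.000) / (10) = 0.600
  x_3 = (-4 - (-2)·0.000 - (-4)·0.000) / (8) = -0.500
Iteration 2:
  x_1 = (9 - (3)·0.600 - (-1)·-0.500) / (-5) = -1.340
  x_2 = (6 - (3)·-1.800 - (3)·-0.500) / (10) = 1.290
  x_3 = (-4 - (-2)·-1.800 - (-4)·0.600) / (8) = -0.650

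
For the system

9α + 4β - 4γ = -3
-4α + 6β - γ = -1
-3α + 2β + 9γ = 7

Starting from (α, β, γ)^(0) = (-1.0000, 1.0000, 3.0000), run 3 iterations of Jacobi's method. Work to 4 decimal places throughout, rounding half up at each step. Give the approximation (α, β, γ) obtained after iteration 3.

(0.0205, -0.0514, 0.6955)

Iteration 1:
  α = (-3 - (4)·1.0000 - (-4)·3.0000) / (9) = 0.5556
  β = (-1 - (-4)·-1.0000 - (-1)·3.0000) / (6) = -0.3333
  γ = (7 - (-3)·-1.0000 - (2)·1.0000) / (9) = 0.2222
Iteration 2:
  α = (-3 - (4)·-0.3333 - (-4)·0.2222) / (9) = -0.0864
  β = (-1 - (-4)·0.5556 - (-1)·0.2222) / (6) = 0.2408
  γ = (7 - (-3)·0.5556 - (2)·-0.3333) / (9) = 1.0370
Iteration 3:
  α = (-3 - (4)·0.2408 - (-4)·1.0370) / (9) = 0.0205
  β = (-1 - (-4)·-0.0864 - (-1)·1.0370) / (6) = -0.0514
  γ = (7 - (-3)·-0.0864 - (2)·0.2408) / (9) = 0.6955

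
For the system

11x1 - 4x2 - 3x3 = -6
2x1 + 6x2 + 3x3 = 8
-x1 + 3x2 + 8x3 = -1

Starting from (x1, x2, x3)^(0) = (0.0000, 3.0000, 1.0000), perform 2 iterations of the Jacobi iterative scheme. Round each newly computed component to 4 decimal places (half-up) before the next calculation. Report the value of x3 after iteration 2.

Iteration 1:
  x1 = (-6 - (-4)·3.0000 - (-3)·1.0000) / (11) = 0.8182
  x2 = (8 - (2)·0.0000 - (3)·1.0000) / (6) = 0.8333
  x3 = (-1 - (-1)·0.0000 - (3)·3.0000) / (8) = -1.2500
Iteration 2:
  x1 = (-6 - (-4)·0.8333 - (-3)·-1.2500) / (11) = -0.5833
  x2 = (8 - (2)·0.8182 - (3)·-1.2500) / (6) = 1.6856
  x3 = (-1 - (-1)·0.8182 - (3)·0.8333) / (8) = -0.3352

-0.3352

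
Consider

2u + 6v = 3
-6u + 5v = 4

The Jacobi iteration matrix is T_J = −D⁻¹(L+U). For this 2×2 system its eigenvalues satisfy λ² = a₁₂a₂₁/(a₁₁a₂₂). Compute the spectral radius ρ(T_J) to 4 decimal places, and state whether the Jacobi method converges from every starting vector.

1.8974

a₁₂a₂₁/(a₁₁a₂₂) = (6)·(-6) / ((2)·(5)) = -3.600000
ρ = √|-3.600000| = √3.600000 = 1.8974
ρ > 1, so Jacobi diverges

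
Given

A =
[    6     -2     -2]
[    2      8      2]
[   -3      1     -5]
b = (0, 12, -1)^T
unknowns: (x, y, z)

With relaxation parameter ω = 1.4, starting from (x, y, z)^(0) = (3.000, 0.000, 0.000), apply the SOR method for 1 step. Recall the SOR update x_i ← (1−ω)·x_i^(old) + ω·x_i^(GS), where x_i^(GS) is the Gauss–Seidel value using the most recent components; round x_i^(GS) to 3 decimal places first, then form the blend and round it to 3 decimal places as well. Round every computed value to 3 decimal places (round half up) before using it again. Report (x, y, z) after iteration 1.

Iteration 1:
  x: GS value = (0 - (-2)·0.000 - (-2)·0.000) / (6) = 0.000;  x ← (1−ω)·3.000 + ω·0.000 = -1.200
  y: GS value = (12 - (2)·-1.200 - (2)·0.000) / (8) = 1.800;  y ← (1−ω)·0.000 + ω·1.800 = 2.520
  z: GS value = (-1 - (-3)·-1.200 - (1)·2.520) / (-5) = 1.424;  z ← (1−ω)·0.000 + ω·1.424 = 1.994

(-1.200, 2.520, 1.994)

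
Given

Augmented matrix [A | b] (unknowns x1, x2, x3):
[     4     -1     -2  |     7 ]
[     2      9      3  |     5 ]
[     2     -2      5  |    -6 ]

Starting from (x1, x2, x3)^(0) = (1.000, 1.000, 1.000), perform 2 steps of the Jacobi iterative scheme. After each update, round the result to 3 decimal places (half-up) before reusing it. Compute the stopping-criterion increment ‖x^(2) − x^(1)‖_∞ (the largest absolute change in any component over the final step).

1.350

Iteration 1:
  x1 = (7 - (-1)·1.000 - (-2)·1.000) / (4) = 2.500
  x2 = (5 - (2)·1.000 - (3)·1.000) / (9) = 0.000
  x3 = (-6 - (2)·1.000 - (-2)·1.000) / (5) = -1.200
Iteration 2:
  x1 = (7 - (-1)·0.000 - (-2)·-1.200) / (4) = 1.150
  x2 = (5 - (2)·2.500 - (3)·-1.200) / (9) = 0.400
  x3 = (-6 - (2)·2.500 - (-2)·0.000) / (5) = -2.200
Change: (-1.350, 0.400, -1.000) → max |·| = 1.350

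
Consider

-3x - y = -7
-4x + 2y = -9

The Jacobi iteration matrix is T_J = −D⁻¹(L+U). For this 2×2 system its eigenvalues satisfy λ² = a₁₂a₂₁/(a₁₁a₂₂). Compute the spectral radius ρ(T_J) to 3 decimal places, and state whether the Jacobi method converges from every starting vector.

a₁₂a₂₁/(a₁₁a₂₂) = (-1)·(-4) / ((-3)·(2)) = -0.666667
ρ = √|-0.666667| = √0.666667 = 0.816
ρ < 1, so Jacobi converges

0.816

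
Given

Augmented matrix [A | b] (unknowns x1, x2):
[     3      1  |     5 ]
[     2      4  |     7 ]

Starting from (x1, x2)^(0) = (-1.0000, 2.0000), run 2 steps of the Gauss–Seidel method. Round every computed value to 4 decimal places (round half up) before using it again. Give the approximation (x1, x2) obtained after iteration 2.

Iteration 1:
  x1 = (5 - (1)·2.0000) / (3) = 1.0000
  x2 = (7 - (2)·1.0000) / (4) = 1.2500
Iteration 2:
  x1 = (5 - (1)·1.2500) / (3) = 1.2500
  x2 = (7 - (2)·1.2500) / (4) = 1.1250

(1.2500, 1.1250)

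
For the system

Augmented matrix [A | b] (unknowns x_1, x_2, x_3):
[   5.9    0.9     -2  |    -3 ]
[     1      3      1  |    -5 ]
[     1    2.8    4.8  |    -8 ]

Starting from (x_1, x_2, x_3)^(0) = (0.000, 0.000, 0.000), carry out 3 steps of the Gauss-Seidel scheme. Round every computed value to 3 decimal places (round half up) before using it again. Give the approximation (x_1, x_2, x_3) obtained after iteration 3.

(-0.594, -1.195, -0.846)

Iteration 1:
  x_1 = (-3 - (0.9)·0.000 - (-2)·0.000) / (5.9) = -0.508
  x_2 = (-5 - (1)·-0.508 - (1)·0.000) / (3) = -1.497
  x_3 = (-8 - (1)·-0.508 - (2.8)·-1.497) / (4.8) = -0.688
Iteration 2:
  x_1 = (-3 - (0.9)·-1.497 - (-2)·-0.688) / (5.9) = -0.513
  x_2 = (-5 - (1)·-0.513 - (1)·-0.688) / (3) = -1.266
  x_3 = (-8 - (1)·-0.513 - (2.8)·-1.266) / (4.8) = -0.821
Iteration 3:
  x_1 = (-3 - (0.9)·-1.266 - (-2)·-0.821) / (5.9) = -0.594
  x_2 = (-5 - (1)·-0.594 - (1)·-0.821) / (3) = -1.195
  x_3 = (-8 - (1)·-0.594 - (2.8)·-1.195) / (4.8) = -0.846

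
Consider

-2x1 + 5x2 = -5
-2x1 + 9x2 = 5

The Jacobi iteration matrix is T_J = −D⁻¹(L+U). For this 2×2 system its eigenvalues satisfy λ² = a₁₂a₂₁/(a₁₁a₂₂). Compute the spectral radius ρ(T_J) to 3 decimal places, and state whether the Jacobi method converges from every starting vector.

a₁₂a₂₁/(a₁₁a₂₂) = (5)·(-2) / ((-2)·(9)) = 0.555556
ρ = √|0.555556| = √0.555556 = 0.745
ρ < 1, so Jacobi converges

0.745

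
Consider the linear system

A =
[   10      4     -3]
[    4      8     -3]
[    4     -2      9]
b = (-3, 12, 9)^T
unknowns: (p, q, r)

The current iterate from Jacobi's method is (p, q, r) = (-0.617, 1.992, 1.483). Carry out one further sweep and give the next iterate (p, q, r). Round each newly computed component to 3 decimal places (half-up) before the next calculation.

One sweep:
  p = (-3 - (4)·1.992 - (-3)·1.483) / (10) = -0.652
  q = (12 - (4)·-0.617 - (-3)·1.483) / (8) = 2.365
  r = (9 - (4)·-0.617 - (-2)·1.992) / (9) = 1.717

(-0.652, 2.365, 1.717)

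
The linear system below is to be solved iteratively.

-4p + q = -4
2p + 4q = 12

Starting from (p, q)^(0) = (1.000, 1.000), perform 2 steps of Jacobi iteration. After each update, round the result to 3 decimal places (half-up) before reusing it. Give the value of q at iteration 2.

2.375

Iteration 1:
  p = (-4 - (1)·1.000) / (-4) = 1.250
  q = (12 - (2)·1.000) / (4) = 2.500
Iteration 2:
  p = (-4 - (1)·2.500) / (-4) = 1.625
  q = (12 - (2)·1.250) / (4) = 2.375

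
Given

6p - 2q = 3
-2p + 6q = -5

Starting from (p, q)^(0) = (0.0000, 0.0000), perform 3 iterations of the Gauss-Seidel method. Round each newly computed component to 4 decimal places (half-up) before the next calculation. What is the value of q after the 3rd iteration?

-0.7490

Iteration 1:
  p = (3 - (-2)·0.0000) / (6) = 0.5000
  q = (-5 - (-2)·0.5000) / (6) = -0.6667
Iteration 2:
  p = (3 - (-2)·-0.6667) / (6) = 0.2778
  q = (-5 - (-2)·0.2778) / (6) = -0.7407
Iteration 3:
  p = (3 - (-2)·-0.7407) / (6) = 0.2531
  q = (-5 - (-2)·0.2531) / (6) = -0.7490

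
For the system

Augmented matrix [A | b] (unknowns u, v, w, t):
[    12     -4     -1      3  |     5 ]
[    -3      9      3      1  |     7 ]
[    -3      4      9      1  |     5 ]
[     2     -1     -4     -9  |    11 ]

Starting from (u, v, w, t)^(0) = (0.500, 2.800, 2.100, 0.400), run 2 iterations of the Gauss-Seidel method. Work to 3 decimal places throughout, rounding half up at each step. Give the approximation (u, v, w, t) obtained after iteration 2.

Iteration 1:
  u = (5 - (-4)·2.800 - (-1)·2.100 - (3)·0.400) / (12) = 1.425
  v = (7 - (-3)·1.425 - (3)·2.100 - (1)·0.400) / (9) = 0.508
  w = (5 - (-3)·1.425 - (4)·0.508 - (1)·0.400) / (9) = 0.760
  t = (11 - (2)·1.425 - (-1)·0.508 - (-4)·0.760) / (-9) = -1.300
Iteration 2:
  u = (5 - (-4)·0.508 - (-1)·0.760 - (3)·-1.300) / (12) = 0.974
  v = (7 - (-3)·0.974 - (3)·0.760 - (1)·-1.300) / (9) = 0.994
  w = (5 - (-3)·0.974 - (4)·0.994 - (1)·-1.300) / (9) = 0.583
  t = (11 - (2)·0.974 - (-1)·0.994 - (-4)·0.583) / (-9) = -1.375

(0.974, 0.994, 0.583, -1.375)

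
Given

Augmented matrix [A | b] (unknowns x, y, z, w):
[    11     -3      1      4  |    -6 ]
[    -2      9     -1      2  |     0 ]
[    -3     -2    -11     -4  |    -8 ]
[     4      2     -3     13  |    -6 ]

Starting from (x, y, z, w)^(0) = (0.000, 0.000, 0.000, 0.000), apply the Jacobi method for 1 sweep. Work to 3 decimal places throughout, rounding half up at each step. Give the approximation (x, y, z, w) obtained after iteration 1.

Iteration 1:
  x = (-6 - (-3)·0.000 - (1)·0.000 - (4)·0.000) / (11) = -0.545
  y = (0 - (-2)·0.000 - (-1)·0.000 - (2)·0.000) / (9) = 0.000
  z = (-8 - (-3)·0.000 - (-2)·0.000 - (-4)·0.000) / (-11) = 0.727
  w = (-6 - (4)·0.000 - (2)·0.000 - (-3)·0.000) / (13) = -0.462

(-0.545, 0.000, 0.727, -0.462)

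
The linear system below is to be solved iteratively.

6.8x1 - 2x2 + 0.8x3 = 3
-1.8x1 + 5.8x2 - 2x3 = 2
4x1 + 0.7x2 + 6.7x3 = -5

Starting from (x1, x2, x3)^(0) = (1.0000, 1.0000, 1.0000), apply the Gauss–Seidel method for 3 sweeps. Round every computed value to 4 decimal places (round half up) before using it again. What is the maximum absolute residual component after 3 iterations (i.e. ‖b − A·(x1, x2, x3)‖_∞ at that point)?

0.2652

Iteration 1:
  x1 = (3 - (-2)·1.0000 - (0.8)·1.0000) / (6.8) = 0.6176
  x2 = (2 - (-1.8)·0.6176 - (-2)·1.0000) / (5.8) = 0.8813
  x3 = (-5 - (4)·0.6176 - (0.7)·0.8813) / (6.7) = -1.2071
Iteration 2:
  x1 = (3 - (-2)·0.8813 - (0.8)·-1.2071) / (6.8) = 0.8424
  x2 = (2 - (-1.8)·0.8424 - (-2)·-1.2071) / (5.8) = 0.1900
  x3 = (-5 - (4)·0.8424 - (0.7)·0.1900) / (6.7) = -1.2690
Iteration 3:
  x1 = (3 - (-2)·0.1900 - (0.8)·-1.2690) / (6.8) = 0.6464
  x2 = (2 - (-1.8)·0.6464 - (-2)·-1.2690) / (5.8) = 0.1078
  x3 = (-5 - (4)·0.6464 - (0.7)·0.1078) / (6.7) = -1.1434
Residual b − A·x = (-0.2652, 0.2515, -0.0003); ∞-norm = 0.2652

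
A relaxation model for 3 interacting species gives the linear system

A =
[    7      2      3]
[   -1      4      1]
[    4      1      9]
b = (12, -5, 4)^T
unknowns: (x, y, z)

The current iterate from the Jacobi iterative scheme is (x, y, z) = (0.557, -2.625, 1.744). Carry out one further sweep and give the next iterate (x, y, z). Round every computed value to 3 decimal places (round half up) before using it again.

One sweep:
  x = (12 - (2)·-2.625 - (3)·1.744) / (7) = 1.717
  y = (-5 - (-1)·0.557 - (1)·1.744) / (4) = -1.547
  z = (4 - (4)·0.557 - (1)·-2.625) / (9) = 0.489

(1.717, -1.547, 0.489)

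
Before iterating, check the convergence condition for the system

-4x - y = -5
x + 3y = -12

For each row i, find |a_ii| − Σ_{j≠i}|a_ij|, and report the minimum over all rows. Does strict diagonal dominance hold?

2

row 1: |-4| − (1) = 3
row 2: |3| − (1) = 2
minimum over rows = 2 → strictly diagonally dominant (convergence guaranteed)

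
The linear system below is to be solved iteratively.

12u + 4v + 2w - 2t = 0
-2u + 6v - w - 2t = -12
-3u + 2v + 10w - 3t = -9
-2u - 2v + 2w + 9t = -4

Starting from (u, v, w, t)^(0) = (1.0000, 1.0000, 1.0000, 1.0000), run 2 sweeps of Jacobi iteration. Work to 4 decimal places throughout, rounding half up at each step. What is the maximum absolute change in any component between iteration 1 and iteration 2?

Iteration 1:
  u = (0 - (4)·1.0000 - (2)·1.0000 - (-2)·1.0000) / (12) = -0.3333
  v = (-12 - (-2)·1.0000 - (-1)·1.0000 - (-2)·1.0000) / (6) = -1.1667
  w = (-9 - (-3)·1.0000 - (2)·1.0000 - (-3)·1.0000) / (10) = -0.5000
  t = (-4 - (-2)·1.0000 - (-2)·1.0000 - (2)·1.0000) / (9) = -0.2222
Iteration 2:
  u = (0 - (4)·-1.1667 - (2)·-0.5000 - (-2)·-0.2222) / (12) = 0.4352
  v = (-12 - (-2)·-0.3333 - (-1)·-0.5000 - (-2)·-0.2222) / (6) = -2.2685
  w = (-9 - (-3)·-0.3333 - (2)·-1.1667 - (-3)·-0.2222) / (10) = -0.8333
  t = (-4 - (-2)·-0.3333 - (-2)·-1.1667 - (2)·-0.5000) / (9) = -0.6667
Change: (0.7685, -1.1018, -0.3333, -0.4445) → max |·| = 1.1018

1.1018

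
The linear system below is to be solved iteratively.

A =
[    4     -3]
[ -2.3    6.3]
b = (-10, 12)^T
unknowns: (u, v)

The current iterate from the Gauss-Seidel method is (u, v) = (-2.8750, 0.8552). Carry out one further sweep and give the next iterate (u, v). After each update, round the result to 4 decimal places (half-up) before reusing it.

(-1.8586, 1.2262)

One sweep:
  u = (-10 - (-3)·0.8552) / (4) = -1.8586
  v = (12 - (-2.3)·-1.8586) / (6.3) = 1.2262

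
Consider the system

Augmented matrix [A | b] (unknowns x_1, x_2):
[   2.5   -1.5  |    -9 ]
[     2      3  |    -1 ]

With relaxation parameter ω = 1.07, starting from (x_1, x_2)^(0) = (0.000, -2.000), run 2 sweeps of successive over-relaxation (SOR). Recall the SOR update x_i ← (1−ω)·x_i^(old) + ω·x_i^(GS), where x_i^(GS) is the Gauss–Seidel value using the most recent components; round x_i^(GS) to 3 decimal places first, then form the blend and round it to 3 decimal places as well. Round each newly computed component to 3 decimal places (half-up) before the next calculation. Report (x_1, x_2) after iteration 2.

Iteration 1:
  x_1: GS value = (-9 - (-1.5)·-2.000) / (2.5) = -4.800;  x_1 ← (1−ω)·0.000 + ω·-4.800 = -5.136
  x_2: GS value = (-1 - (2)·-5.136) / (3) = 3.091;  x_2 ← (1−ω)·-2.000 + ω·3.091 = 3.447
Iteration 2:
  x_1: GS value = (-9 - (-1.5)·3.447) / (2.5) = -1.532;  x_1 ← (1−ω)·-5.136 + ω·-1.532 = -1.280
  x_2: GS value = (-1 - (2)·-1.280) / (3) = 0.520;  x_2 ← (1−ω)·3.447 + ω·0.520 = 0.315

(-1.280, 0.315)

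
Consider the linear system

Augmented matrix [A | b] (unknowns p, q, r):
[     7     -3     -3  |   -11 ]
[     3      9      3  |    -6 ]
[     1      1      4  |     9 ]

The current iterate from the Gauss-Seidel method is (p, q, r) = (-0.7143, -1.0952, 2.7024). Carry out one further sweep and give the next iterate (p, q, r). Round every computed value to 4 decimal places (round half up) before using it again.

One sweep:
  p = (-11 - (-3)·-1.0952 - (-3)·2.7024) / (7) = -0.8826
  q = (-6 - (3)·-0.8826 - (3)·2.7024) / (9) = -1.2733
  r = (9 - (1)·-0.8826 - (1)·-1.2733) / (4) = 2.7890

(-0.8826, -1.2733, 2.7890)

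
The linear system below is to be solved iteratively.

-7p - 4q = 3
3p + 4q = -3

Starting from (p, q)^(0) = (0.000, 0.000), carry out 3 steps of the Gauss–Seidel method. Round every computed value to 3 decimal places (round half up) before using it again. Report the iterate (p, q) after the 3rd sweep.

(-0.079, -0.691)

Iteration 1:
  p = (3 - (-4)·0.000) / (-7) = -0.429
  q = (-3 - (3)·-0.429) / (4) = -0.428
Iteration 2:
  p = (3 - (-4)·-0.428) / (-7) = -0.184
  q = (-3 - (3)·-0.184) / (4) = -0.612
Iteration 3:
  p = (3 - (-4)·-0.612) / (-7) = -0.079
  q = (-3 - (3)·-0.079) / (4) = -0.691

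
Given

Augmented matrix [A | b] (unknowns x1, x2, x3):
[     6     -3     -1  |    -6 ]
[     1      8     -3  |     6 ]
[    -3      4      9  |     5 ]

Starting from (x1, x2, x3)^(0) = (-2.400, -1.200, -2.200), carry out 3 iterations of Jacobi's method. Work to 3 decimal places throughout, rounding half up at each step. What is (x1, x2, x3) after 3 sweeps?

Iteration 1:
  x1 = (-6 - (-3)·-1.200 - (-1)·-2.200) / (6) = -1.967
  x2 = (6 - (1)·-2.400 - (-3)·-2.200) / (8) = 0.225
  x3 = (5 - (-3)·-2.400 - (4)·-1.200) / (9) = 0.289
Iteration 2:
  x1 = (-6 - (-3)·0.225 - (-1)·0.289) / (6) = -0.839
  x2 = (6 - (1)·-1.967 - (-3)·0.289) / (8) = 1.104
  x3 = (5 - (-3)·-1.967 - (4)·0.225) / (9) = -0.200
Iteration 3:
  x1 = (-6 - (-3)·1.104 - (-1)·-0.200) / (6) = -0.481
  x2 = (6 - (1)·-0.839 - (-3)·-0.200) / (8) = 0.780
  x3 = (5 - (-3)·-0.839 - (4)·1.104) / (9) = -0.215

(-0.481, 0.780, -0.215)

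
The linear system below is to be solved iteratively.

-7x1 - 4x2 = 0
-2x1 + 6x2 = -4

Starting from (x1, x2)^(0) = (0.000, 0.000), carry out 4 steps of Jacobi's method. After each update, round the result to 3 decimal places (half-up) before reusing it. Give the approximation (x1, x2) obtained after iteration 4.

Iteration 1:
  x1 = (0 - (-4)·0.000) / (-7) = 0.000
  x2 = (-4 - (-2)·0.000) / (6) = -0.667
Iteration 2:
  x1 = (0 - (-4)·-0.667) / (-7) = 0.381
  x2 = (-4 - (-2)·0.000) / (6) = -0.667
Iteration 3:
  x1 = (0 - (-4)·-0.667) / (-7) = 0.381
  x2 = (-4 - (-2)·0.381) / (6) = -0.540
Iteration 4:
  x1 = (0 - (-4)·-0.540) / (-7) = 0.309
  x2 = (-4 - (-2)·0.381) / (6) = -0.540

(0.309, -0.540)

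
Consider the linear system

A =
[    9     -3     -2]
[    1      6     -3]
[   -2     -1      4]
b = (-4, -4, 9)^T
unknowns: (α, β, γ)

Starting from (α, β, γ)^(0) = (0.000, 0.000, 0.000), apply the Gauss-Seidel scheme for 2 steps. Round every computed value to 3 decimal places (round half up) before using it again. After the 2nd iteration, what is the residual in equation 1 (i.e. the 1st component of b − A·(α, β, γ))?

3.381

Iteration 1:
  α = (-4 - (-3)·0.000 - (-2)·0.000) / (9) = -0.444
  β = (-4 - (1)·-0.444 - (-3)·0.000) / (6) = -0.593
  γ = (9 - (-2)·-0.444 - (-1)·-0.593) / (4) = 1.880
Iteration 2:
  α = (-4 - (-3)·-0.593 - (-2)·1.880) / (9) = -0.224
  β = (-4 - (1)·-0.224 - (-3)·1.880) / (6) = 0.311
  γ = (9 - (-2)·-0.224 - (-1)·0.311) / (4) = 2.216
Residual b − A·x = (3.381, 1.006, -0.001)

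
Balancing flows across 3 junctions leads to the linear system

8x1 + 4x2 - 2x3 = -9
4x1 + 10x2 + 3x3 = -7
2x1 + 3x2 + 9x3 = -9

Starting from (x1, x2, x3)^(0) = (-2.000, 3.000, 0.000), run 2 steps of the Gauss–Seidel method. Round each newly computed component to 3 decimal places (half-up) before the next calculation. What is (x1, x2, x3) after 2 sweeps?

(-1.433, 0.033, -0.693)

Iteration 1:
  x1 = (-9 - (4)·3.000 - (-2)·0.000) / (8) = -2.625
  x2 = (-7 - (4)·-2.625 - (3)·0.000) / (10) = 0.350
  x3 = (-9 - (2)·-2.625 - (3)·0.350) / (9) = -0.533
Iteration 2:
  x1 = (-9 - (4)·0.350 - (-2)·-0.533) / (8) = -1.433
  x2 = (-7 - (4)·-1.433 - (3)·-0.533) / (10) = 0.033
  x3 = (-9 - (2)·-1.433 - (3)·0.033) / (9) = -0.693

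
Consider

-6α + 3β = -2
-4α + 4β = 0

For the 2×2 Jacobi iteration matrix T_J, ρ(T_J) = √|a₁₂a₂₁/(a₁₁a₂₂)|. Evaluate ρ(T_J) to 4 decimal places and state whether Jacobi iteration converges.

a₁₂a₂₁/(a₁₁a₂₂) = (3)·(-4) / ((-6)·(4)) = 0.500000
ρ = √|0.500000| = √0.500000 = 0.7071
ρ < 1, so Jacobi converges

0.7071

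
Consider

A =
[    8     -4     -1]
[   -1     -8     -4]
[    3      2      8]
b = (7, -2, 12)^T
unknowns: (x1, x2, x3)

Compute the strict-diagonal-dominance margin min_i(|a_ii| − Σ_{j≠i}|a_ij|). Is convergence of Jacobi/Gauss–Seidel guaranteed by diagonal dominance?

row 1: |8| − (4+1) = 3
row 2: |-8| − (1+4) = 3
row 3: |8| − (3+2) = 3
minimum over rows = 3 → strictly diagonally dominant (convergence guaranteed)

3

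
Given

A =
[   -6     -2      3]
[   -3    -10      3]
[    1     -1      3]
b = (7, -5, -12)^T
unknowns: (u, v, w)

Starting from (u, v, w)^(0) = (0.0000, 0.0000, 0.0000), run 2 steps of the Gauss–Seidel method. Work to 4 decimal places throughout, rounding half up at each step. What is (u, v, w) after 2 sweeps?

Iteration 1:
  u = (7 - (-2)·0.0000 - (3)·0.0000) / (-6) = -1.1667
  v = (-5 - (-3)·-1.1667 - (3)·0.0000) / (-10) = 0.8500
  w = (-12 - (1)·-1.1667 - (-1)·0.8500) / (3) = -3.3278
Iteration 2:
  u = (7 - (-2)·0.8500 - (3)·-3.3278) / (-6) = -3.1139
  v = (-5 - (-3)·-3.1139 - (3)·-3.3278) / (-10) = 0.4358
  w = (-12 - (1)·-3.1139 - (-1)·0.4358) / (3) = -2.8168

(-3.1139, 0.4358, -2.8168)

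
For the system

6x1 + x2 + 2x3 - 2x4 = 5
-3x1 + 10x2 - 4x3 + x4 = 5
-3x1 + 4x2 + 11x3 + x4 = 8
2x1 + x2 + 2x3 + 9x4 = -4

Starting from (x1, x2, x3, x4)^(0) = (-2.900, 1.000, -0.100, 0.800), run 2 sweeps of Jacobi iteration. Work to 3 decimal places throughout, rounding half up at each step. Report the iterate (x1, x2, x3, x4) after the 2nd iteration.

Iteration 1:
  x1 = (5 - (1)·1.000 - (2)·-0.100 - (-2)·0.800) / (6) = 0.967
  x2 = (5 - (-3)·-2.900 - (-4)·-0.100 - (1)·0.800) / (10) = -0.490
  x3 = (8 - (-3)·-2.900 - (4)·1.000 - (1)·0.800) / (11) = -0.500
  x4 = (-4 - (2)·-2.900 - (1)·1.000 - (2)·-0.100) / (9) = 0.111
Iteration 2:
  x1 = (5 - (1)·-0.490 - (2)·-0.500 - (-2)·0.111) / (6) = 1.119
  x2 = (5 - (-3)·0.967 - (-4)·-0.500 - (1)·0.111) / (10) = 0.579
  x3 = (8 - (-3)·0.967 - (4)·-0.490 - (1)·0.111) / (11) = 1.159
  x4 = (-4 - (2)·0.967 - (1)·-0.490 - (2)·-0.500) / (9) = -0.494

(1.119, 0.579, 1.159, -0.494)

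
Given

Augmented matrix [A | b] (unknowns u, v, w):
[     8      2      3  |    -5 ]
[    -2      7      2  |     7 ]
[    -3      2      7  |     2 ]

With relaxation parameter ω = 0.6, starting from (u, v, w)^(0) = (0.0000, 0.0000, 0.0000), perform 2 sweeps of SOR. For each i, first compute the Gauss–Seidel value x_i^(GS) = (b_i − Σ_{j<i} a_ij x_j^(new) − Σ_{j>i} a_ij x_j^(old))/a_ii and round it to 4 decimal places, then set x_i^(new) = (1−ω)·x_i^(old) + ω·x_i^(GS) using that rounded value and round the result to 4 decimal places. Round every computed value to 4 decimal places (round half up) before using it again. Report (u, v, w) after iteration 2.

(-0.6016, 0.7140, -0.1124)

Iteration 1:
  u: GS value = (-5 - (2)·0.0000 - (3)·0.0000) / (8) = -0.6250;  u ← (1−ω)·0.0000 + ω·-0.6250 = -0.3750
  v: GS value = (7 - (-2)·-0.3750 - (2)·0.0000) / (7) = 0.8929;  v ← (1−ω)·0.0000 + ω·0.8929 = 0.5357
  w: GS value = (2 - (-3)·-0.3750 - (2)·0.5357) / (7) = -0.0281;  w ← (1−ω)·0.0000 + ω·-0.0281 = -0.0169
Iteration 2:
  u: GS value = (-5 - (2)·0.5357 - (3)·-0.0169) / (8) = -0.7526;  u ← (1−ω)·-0.3750 + ω·-0.7526 = -0.6016
  v: GS value = (7 - (-2)·-0.6016 - (2)·-0.0169) / (7) = 0.8329;  v ← (1−ω)·0.5357 + ω·0.8329 = 0.7140
  w: GS value = (2 - (-3)·-0.6016 - (2)·0.7140) / (7) = -0.1761;  w ← (1−ω)·-0.0169 + ω·-0.1761 = -0.1124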